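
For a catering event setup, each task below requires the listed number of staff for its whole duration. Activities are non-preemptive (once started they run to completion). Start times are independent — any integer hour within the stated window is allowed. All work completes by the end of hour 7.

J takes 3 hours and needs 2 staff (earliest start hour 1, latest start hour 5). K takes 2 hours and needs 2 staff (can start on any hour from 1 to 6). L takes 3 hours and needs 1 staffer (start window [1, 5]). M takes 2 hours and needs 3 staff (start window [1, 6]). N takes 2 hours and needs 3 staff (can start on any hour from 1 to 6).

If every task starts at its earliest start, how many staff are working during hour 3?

At early start, hour 3 has: J, L.
Demand: 2 + 1 = 3.

3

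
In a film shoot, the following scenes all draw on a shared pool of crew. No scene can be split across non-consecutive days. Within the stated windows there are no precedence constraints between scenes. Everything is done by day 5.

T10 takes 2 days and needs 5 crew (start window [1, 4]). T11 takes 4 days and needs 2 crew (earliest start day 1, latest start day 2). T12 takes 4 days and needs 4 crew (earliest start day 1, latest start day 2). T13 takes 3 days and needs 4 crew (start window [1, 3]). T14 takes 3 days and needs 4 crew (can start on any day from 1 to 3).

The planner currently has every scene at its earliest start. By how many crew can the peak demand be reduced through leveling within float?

Early-start peak: d1:19  d2:19  d3:14  d4:6  d5:0 ⇒ 19.
Leveled (T10@1, T11@1, T12@1, T13@3, T14@3): d1:11  d2:11  d3:14  d4:14  d5:8 ⇒ 14.
Reduction 19 − 14 = 5.

5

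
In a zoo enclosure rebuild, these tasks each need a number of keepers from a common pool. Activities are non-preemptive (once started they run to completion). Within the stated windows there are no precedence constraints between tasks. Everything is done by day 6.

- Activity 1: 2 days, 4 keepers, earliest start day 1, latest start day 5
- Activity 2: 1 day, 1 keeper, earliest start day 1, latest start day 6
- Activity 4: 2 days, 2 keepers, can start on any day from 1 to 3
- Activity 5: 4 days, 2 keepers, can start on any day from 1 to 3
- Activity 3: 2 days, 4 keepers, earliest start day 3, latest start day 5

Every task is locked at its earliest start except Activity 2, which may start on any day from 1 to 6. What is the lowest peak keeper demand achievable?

Activity 2@1: d1:9  d2:8  d3:6  d4:6  d5:0  d6:0 → peak 9
Activity 2@2: d1:8  d2:9  d3:6  d4:6  d5:0  d6:0 → peak 9
Activity 2@3: d1:8  d2:8  d3:7  d4:6  d5:0  d6:0 → peak 8
Activity 2@4: d1:8  d2:8  d3:6  d4:7  d5:0  d6:0 → peak 8
Activity 2@5: d1:8  d2:8  d3:6  d4:6  d5:1  d6:0 → peak 8
Activity 2@6: d1:8  d2:8  d3:6  d4:6  d5:0  d6:1 → peak 8
Best is Activity 2@3, peak 8.

8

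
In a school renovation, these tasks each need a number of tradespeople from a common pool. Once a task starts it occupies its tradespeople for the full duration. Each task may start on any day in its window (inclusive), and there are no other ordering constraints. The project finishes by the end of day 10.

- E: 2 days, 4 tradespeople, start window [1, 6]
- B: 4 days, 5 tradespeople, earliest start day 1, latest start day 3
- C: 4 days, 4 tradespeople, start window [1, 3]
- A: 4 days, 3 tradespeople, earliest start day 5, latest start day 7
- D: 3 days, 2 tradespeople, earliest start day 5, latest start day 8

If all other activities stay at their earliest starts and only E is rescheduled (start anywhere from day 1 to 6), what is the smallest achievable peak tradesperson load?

9

E@1: d1:13  d2:13  d3:9  d4:9  d5:5  d6:5  d7:5  d8:3  d9:0  d10:0 → peak 13
E@2: d1:9  d2:13  d3:13  d4:9  d5:5  d6:5  d7:5  d8:3  d9:0  d10:0 → peak 13
E@3: d1:9  d2:9  d3:13  d4:13  d5:5  d6:5  d7:5  d8:3  d9:0  d10:0 → peak 13
E@4: d1:9  d2:9  d3:9  d4:13  d5:9  d6:5  d7:5  d8:3  d9:0  d10:0 → peak 13
E@5: d1:9  d2:9  d3:9  d4:9  d5:9  d6:9  d7:5  d8:3  d9:0  d10:0 → peak 9
E@6: d1:9  d2:9  d3:9  d4:9  d5:5  d6:9  d7:9  d8:3  d9:0  d10:0 → peak 9
Best is E@5, peak 9.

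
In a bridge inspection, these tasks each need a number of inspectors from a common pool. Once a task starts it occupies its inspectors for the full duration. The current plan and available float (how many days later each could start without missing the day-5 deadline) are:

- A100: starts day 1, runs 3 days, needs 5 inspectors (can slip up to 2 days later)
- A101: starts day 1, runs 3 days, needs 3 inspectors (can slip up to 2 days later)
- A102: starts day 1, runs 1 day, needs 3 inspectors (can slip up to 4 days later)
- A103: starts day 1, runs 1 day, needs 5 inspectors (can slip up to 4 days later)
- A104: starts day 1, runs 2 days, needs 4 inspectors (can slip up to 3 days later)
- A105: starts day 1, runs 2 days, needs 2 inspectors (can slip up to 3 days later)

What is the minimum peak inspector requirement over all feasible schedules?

Early-start (A100@1, A101@1, A102@1, A103@1, A104@1, A105@1) gives peak 22: d1:22  d2:14  d3:8  d4:0  d5:0.
Shift A102→4, A103→5, A104→4.
Schedule A100@1, A101@1, A102@4, A103@5, A104@4, A105@1: d1:10  d2:10  d3:8  d4:7  d5:9 — peak 10.

10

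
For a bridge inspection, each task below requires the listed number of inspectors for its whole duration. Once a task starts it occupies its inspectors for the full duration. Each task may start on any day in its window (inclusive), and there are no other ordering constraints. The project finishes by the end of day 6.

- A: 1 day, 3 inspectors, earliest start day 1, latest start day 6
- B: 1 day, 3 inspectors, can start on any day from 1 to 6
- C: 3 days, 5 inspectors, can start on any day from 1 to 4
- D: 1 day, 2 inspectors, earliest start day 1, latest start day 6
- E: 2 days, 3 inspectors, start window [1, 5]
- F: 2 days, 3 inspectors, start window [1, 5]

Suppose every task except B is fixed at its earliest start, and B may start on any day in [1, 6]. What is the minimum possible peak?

16

B@1: d1:19  d2:11  d3:5  d4:0  d5:0  d6:0 → peak 19
B@2: d1:16  d2:14  d3:5  d4:0  d5:0  d6:0 → peak 16
B@3: d1:16  d2:11  d3:8  d4:0  d5:0  d6:0 → peak 16
B@4: d1:16  d2:11  d3:5  d4:3  d5:0  d6:0 → peak 16
B@5: d1:16  d2:11  d3:5  d4:0  d5:3  d6:0 → peak 16
B@6: d1:16  d2:11  d3:5  d4:0  d5:0  d6:3 → peak 16
Best is B@2, peak 16.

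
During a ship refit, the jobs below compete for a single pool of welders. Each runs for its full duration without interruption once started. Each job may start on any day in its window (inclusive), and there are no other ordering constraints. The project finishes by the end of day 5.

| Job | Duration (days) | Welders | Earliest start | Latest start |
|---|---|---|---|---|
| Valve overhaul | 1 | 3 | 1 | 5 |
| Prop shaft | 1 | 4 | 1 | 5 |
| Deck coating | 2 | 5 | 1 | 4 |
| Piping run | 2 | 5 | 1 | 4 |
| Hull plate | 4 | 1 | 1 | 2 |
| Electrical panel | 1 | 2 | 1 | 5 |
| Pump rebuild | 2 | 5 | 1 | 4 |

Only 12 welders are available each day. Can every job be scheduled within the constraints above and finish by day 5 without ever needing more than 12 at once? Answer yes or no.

yes

Schedule Valve overhaul@1, Prop shaft@1, Deck coating@2, Piping run@2, Hull plate@1, Electrical panel@1, Pump rebuild@4: d1:10  d2:11  d3:11  d4:6  d5:5 — peak 11 ≤ 12.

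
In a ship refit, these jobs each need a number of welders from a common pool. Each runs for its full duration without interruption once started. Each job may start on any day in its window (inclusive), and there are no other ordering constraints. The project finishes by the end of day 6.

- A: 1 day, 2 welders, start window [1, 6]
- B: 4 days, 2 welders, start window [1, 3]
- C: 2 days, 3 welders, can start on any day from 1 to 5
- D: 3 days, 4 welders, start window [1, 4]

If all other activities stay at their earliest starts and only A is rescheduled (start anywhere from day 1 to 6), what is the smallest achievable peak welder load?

9

A@1: d1:11  d2:9  d3:6  d4:2  d5:0  d6:0 → peak 11
A@2: d1:9  d2:11  d3:6  d4:2  d5:0  d6:0 → peak 11
A@3: d1:9  d2:9  d3:8  d4:2  d5:0  d6:0 → peak 9
A@4: d1:9  d2:9  d3:6  d4:4  d5:0  d6:0 → peak 9
A@5: d1:9  d2:9  d3:6  d4:2  d5:2  d6:0 → peak 9
A@6: d1:9  d2:9  d3:6  d4:2  d5:0  d6:2 → peak 9
Best is A@3, peak 9.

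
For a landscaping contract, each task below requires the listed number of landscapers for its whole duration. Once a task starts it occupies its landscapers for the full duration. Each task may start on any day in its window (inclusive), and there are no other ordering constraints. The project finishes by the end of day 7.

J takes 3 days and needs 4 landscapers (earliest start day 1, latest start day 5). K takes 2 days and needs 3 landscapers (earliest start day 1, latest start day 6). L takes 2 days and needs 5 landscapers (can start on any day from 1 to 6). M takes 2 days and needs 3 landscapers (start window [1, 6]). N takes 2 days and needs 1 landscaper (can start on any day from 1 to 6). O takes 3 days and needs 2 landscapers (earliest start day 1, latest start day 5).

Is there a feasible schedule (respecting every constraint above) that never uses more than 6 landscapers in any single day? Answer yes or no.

Schedule J@1, K@4, L@6, M@4, N@6, O@1: d1:6  d2:6  d3:6  d4:6  d5:6  d6:6  d7:6 — peak 6 ≤ 6.

yes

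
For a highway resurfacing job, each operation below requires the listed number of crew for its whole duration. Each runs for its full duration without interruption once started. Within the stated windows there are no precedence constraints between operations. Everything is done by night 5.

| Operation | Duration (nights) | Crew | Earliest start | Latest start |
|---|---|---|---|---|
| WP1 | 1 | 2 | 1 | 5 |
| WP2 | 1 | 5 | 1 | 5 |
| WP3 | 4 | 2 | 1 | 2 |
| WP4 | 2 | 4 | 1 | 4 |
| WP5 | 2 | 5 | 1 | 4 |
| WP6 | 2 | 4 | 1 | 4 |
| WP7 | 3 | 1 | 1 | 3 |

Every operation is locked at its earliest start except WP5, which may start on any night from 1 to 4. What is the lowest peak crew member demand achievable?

18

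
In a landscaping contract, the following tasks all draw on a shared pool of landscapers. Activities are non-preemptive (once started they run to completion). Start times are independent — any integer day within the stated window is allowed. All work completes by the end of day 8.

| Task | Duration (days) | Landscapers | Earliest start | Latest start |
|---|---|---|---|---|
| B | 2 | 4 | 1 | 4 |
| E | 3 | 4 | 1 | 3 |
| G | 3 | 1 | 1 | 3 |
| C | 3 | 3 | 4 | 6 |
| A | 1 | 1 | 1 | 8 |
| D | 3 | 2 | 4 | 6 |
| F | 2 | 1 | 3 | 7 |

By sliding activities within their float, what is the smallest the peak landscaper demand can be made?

Early-start (B@1, E@1, G@1, C@4, A@1, D@4, F@3) gives peak 10: d1:10  d2:9  d3:6  d4:6  d5:5  d6:5  d7:0  d8:0.
Shift E→3, C→6, F→6.
Schedule B@1, E@3, G@1, C@6, A@1, D@4, F@6: d1:6  d2:5  d3:5  d4:6  d5:6  d6:6  d7:4  d8:3 — peak 6.
Total landscaper-days = 41 over 8 days ⇒ peak ≥ ⌈41/8⌉ = 6, so 6 is optimal.

6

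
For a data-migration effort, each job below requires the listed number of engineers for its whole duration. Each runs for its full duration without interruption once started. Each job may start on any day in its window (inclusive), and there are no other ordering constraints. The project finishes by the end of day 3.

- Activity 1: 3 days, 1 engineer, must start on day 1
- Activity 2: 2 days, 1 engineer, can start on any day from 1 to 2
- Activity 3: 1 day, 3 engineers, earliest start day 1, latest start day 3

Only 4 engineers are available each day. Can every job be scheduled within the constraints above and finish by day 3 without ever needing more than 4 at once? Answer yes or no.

yes

Schedule Activity 1@1, Activity 2@1, Activity 3@3: d1:2  d2:2  d3:4 — peak 4 ≤ 4.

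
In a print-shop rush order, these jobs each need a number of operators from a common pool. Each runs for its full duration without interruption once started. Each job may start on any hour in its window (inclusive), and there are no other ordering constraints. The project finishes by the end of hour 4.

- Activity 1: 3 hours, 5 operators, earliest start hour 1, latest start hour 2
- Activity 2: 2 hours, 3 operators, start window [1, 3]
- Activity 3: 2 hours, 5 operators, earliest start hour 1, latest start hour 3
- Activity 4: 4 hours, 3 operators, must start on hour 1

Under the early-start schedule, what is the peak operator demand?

Early-start schedule: Activity 1@1, Activity 2@1, Activity 3@1, Activity 4@1.
Load per hour: hour 1: 16, hour 2: 16, hour 3: 8, hour 4: 3.
Peak is 16.

16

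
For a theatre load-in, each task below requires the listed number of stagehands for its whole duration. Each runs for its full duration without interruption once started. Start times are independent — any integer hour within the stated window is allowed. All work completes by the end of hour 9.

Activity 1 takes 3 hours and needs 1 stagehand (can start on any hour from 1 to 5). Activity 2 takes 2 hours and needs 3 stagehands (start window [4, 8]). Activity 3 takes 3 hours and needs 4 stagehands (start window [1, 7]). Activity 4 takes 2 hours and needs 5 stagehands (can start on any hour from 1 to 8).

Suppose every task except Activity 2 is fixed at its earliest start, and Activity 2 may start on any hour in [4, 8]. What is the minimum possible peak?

Activity 2@4: h1:10  h2:10  h3:5  h4:3  h5:3  h6:0  h7:0  h8:0  h9:0 → peak 10
Activity 2@5: h1:10  h2:10  h3:5  h4:0  h5:3  h6:3  h7:0  h8:0  h9:0 → peak 10
Activity 2@6: h1:10  h2:10  h3:5  h4:0  h5:0  h6:3  h7:3  h8:0  h9:0 → peak 10
Activity 2@7: h1:10  h2:10  h3:5  h4:0  h5:0  h6:0  h7:3  h8:3  h9:0 → peak 10
Activity 2@8: h1:10  h2:10  h3:5  h4:0  h5:0  h6:0  h7:0  h8:3  h9:3 → peak 10
Best is Activity 2@4, peak 10.

10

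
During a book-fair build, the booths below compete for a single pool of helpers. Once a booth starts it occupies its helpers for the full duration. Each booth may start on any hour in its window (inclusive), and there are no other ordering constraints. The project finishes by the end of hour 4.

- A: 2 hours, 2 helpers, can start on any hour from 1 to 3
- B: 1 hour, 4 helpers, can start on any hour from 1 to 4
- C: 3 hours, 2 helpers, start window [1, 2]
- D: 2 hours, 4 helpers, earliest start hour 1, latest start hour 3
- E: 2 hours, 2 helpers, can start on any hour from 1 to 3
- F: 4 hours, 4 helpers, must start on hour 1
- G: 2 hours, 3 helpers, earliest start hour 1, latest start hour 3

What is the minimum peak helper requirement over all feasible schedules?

13

Early-start (A@1, B@1, C@1, D@1, E@1, F@1, G@1) gives peak 21: h1:21  h2:17  h3:6  h4:4.
Shift C→2, D→3, G→2.
Schedule A@1, B@1, C@2, D@3, E@1, F@1, G@2: h1:12  h2:13  h3:13  h4:10 — peak 13.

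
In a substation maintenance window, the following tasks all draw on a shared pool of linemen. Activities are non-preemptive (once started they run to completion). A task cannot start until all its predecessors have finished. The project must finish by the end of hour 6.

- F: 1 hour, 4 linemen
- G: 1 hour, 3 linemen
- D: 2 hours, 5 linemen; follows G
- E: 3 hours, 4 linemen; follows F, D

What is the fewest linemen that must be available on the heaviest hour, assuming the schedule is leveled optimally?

7

Schedule F@1, G@1, D@2, E@4: h1:7  h2:5  h3:5  h4:4  h5:4  h6:4 — peak 7.
No arrangement of the 3 feasible schedules does better.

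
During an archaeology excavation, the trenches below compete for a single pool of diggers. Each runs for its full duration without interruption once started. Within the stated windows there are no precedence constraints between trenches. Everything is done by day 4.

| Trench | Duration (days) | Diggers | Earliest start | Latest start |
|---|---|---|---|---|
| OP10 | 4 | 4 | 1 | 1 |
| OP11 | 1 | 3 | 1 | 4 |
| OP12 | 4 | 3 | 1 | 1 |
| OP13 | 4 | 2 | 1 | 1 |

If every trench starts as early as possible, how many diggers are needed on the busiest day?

Early-start schedule: OP10@1, OP11@1, OP12@1, OP13@1.
Load per day: day 1: 12, day 2: 9, day 3: 9, day 4: 9.
Peak is 12.

12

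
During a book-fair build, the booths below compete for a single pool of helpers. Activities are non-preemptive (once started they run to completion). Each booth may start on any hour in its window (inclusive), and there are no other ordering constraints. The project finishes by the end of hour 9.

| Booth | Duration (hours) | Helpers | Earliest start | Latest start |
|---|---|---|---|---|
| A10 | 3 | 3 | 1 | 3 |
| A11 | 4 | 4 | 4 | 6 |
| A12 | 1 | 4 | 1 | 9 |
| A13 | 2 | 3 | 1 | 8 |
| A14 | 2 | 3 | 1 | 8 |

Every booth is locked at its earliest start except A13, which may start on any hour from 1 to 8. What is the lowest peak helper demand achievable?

A13@1: h1:13  h2:9  h3:3  h4:4  h5:4  h6:4  h7:4  h8:0  h9:0 → peak 13
A13@2: h1:10  h2:9  h3:6  h4:4  h5:4  h6:4  h7:4  h8:0  h9:0 → peak 10
A13@3: h1:10  h2:6  h3:6  h4:7  h5:4  h6:4  h7:4  h8:0  h9:0 → peak 10
A13@4: h1:10  h2:6  h3:3  h4:7  h5:7  h6:4  h7:4  h8:0  h9:0 → peak 10
A13@5: h1:10  h2:6  h3:3  h4:4  h5:7  h6:7  h7:4  h8:0  h9:0 → peak 10
A13@6: h1:10  h2:6  h3:3  h4:4  h5:4  h6:7  h7:7  h8:0  h9:0 → peak 10
A13@7: h1:10  h2:6  h3:3  h4:4  h5:4  h6:4  h7:7  h8:3  h9:0 → peak 10
A13@8: h1:10  h2:6  h3:3  h4:4  h5:4  h6:4  h7:4  h8:3  h9:3 → peak 10
Best is A13@2, peak 10.

10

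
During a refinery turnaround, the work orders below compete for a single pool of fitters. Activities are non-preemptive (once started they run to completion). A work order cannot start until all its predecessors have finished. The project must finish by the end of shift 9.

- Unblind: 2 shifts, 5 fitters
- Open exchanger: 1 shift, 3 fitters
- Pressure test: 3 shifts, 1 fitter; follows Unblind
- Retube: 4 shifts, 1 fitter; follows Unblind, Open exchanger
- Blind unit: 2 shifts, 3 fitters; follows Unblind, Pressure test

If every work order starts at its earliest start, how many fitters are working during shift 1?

8

At early start, shift 1 has: Unblind, Open exchanger.
Demand: 5 + 3 = 8.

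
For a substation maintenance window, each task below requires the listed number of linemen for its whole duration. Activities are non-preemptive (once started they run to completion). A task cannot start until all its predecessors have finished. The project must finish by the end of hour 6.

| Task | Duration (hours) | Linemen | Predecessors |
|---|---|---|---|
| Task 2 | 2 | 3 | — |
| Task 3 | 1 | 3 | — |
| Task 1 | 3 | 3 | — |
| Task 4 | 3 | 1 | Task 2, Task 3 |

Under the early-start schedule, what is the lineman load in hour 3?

4

At early start, hour 3 has: Task 1, Task 4.
Demand: 3 + 1 = 4.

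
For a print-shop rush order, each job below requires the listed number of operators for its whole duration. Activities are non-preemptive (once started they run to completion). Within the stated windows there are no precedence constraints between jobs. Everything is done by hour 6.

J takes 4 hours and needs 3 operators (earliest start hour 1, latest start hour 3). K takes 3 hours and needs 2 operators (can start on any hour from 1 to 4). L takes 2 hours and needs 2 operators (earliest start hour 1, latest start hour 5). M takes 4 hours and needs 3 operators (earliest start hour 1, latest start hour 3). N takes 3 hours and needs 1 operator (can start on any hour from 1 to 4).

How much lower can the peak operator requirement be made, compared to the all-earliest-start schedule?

3

Early-start peak: h1:11  h2:11  h3:9  h4:6  h5:0  h6:0 ⇒ 11.
Leveled (J@1, K@1, L@1, M@3, N@4): h1:7  h2:7  h3:8  h4:7  h5:4  h6:4 ⇒ 8.
Reduction 11 − 8 = 3.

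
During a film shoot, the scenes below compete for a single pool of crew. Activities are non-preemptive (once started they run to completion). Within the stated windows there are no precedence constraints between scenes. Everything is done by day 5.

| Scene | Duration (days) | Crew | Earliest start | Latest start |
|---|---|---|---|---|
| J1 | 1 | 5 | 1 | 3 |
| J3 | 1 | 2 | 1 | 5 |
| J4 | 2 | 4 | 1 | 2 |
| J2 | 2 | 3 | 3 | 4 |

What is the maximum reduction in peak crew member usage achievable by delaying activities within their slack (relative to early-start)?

Early-start peak: d1:11  d2:4  d3:3  d4:3  d5:0 ⇒ 11.
Leveled (J1@1, J3@4, J4@2, J2@4): d1:5  d2:4  d3:4  d4:5  d5:3 ⇒ 5.
Reduction 11 − 5 = 6.

6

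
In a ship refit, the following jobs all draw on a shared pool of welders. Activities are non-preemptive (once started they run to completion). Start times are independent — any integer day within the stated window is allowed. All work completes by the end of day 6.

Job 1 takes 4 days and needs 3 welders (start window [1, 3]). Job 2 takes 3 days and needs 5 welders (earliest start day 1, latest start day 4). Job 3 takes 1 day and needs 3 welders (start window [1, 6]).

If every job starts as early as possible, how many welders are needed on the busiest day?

11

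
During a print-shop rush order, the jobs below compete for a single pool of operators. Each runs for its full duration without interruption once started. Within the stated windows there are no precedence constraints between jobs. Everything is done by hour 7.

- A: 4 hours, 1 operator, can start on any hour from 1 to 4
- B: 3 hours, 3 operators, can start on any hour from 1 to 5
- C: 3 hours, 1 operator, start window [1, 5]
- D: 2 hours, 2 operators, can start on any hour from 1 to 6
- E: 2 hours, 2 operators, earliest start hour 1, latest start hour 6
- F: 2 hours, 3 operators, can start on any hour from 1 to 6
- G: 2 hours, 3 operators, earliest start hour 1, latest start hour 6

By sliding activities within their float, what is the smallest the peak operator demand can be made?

6

Early-start (A@1, B@1, C@1, D@1, E@1, F@1, G@1) gives peak 15: h1:15  h2:15  h3:5  h4:1  h5:0  h6:0  h7:0.
Shift D→4, E→4, F→6, G→6.
Schedule A@1, B@1, C@1, D@4, E@4, F@6, G@6: h1:5  h2:5  h3:5  h4:5  h5:4  h6:6  h7:6 — peak 6.
Total operator-hours = 36 over 7 hours ⇒ peak ≥ ⌈36/7⌉ = 6, so 6 is optimal.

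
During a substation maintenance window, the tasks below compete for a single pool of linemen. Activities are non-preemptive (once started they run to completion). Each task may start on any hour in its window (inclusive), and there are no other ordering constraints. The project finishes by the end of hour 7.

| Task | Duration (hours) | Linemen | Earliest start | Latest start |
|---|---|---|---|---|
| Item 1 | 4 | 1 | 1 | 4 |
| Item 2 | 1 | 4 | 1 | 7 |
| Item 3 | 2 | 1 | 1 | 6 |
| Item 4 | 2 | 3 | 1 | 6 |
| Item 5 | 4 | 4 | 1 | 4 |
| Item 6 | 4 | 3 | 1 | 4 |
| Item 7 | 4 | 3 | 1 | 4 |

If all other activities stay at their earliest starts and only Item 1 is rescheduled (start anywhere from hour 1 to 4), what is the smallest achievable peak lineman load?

18

Item 1@1: h1:19  h2:15  h3:11  h4:11  h5:0  h6:0  h7:0 → peak 19
Item 1@2: h1:18  h2:15  h3:11  h4:11  h5:1  h6:0  h7:0 → peak 18
Item 1@3: h1:18  h2:14  h3:11  h4:11  h5:1  h6:1  h7:0 → peak 18
Item 1@4: h1:18  h2:14  h3:10  h4:11  h5:1  h6:1  h7:1 → peak 18
Best is Item 1@2, peak 18.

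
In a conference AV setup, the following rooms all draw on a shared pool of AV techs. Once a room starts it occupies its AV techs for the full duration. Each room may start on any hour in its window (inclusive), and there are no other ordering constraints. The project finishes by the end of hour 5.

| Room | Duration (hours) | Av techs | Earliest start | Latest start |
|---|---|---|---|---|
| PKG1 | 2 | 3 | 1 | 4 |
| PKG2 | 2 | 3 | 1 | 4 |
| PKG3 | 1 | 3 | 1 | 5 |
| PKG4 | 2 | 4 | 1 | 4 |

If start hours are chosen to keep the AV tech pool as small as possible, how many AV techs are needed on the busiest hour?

Early-start (PKG1@1, PKG2@1, PKG3@1, PKG4@1) gives peak 13: h1:13  h2:10  h3:0  h4:0  h5:0.
Shift PKG3→3, PKG4→4.
Schedule PKG1@1, PKG2@1, PKG3@3, PKG4@4: h1:6  h2:6  h3:3  h4:4  h5:4 — peak 6.

6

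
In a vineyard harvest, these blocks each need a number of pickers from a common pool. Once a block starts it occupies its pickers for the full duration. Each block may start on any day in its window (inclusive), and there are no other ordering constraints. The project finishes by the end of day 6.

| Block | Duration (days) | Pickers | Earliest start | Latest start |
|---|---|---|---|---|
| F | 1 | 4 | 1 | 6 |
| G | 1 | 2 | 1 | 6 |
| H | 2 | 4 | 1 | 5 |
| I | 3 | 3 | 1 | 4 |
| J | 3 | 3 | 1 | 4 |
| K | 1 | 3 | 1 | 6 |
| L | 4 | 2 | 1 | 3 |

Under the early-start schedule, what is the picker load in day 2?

12

At early start, day 2 has: H, I, J, L.
Demand: 4 + 3 + 3 + 2 = 12.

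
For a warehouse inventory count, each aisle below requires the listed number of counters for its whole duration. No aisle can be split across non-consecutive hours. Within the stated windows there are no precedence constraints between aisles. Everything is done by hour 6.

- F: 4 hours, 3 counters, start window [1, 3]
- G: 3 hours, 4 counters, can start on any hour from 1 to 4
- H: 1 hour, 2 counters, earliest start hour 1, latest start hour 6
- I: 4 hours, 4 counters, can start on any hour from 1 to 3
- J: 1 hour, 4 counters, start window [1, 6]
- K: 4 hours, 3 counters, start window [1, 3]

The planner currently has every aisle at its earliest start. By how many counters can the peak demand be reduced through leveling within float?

6

Early-start peak: h1:20  h2:14  h3:14  h4:10  h5:0  h6:0 ⇒ 20.
Leveled (F@1, G@1, H@1, I@1, J@4, K@2): h1:13  h2:14  h3:14  h4:14  h5:3  h6:0 ⇒ 14.
Reduction 20 − 14 = 6.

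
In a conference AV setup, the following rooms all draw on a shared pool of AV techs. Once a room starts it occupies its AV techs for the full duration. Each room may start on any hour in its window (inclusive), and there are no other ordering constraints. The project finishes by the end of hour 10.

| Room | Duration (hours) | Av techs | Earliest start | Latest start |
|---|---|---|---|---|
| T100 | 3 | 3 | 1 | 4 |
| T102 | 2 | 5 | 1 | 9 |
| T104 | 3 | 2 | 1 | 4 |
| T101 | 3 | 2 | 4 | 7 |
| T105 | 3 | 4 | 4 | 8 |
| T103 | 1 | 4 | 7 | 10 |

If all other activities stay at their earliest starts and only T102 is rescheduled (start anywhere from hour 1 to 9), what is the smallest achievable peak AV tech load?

T102@1: h1:10  h2:10  h3:5  h4:6  h5:6  h6:6  h7:4  h8:0  h9:0  h10:0 → peak 10
T102@2: h1:5  h2:10  h3:10  h4:6  h5:6  h6:6  h7:4  h8:0  h9:0  h10:0 → peak 10
T102@3: h1:5  h2:5  h3:10  h4:11  h5:6  h6:6  h7:4  h8:0  h9:0  h10:0 → peak 11
T102@4: h1:5  h2:5  h3:5  h4:11  h5:11  h6:6  h7:4  h8:0  h9:0  h10:0 → peak 11
T102@5: h1:5  h2:5  h3:5  h4:6  h5:11  h6:11  h7:4  h8:0  h9:0  h10:0 → peak 11
T102@6: h1:5  h2:5  h3:5  h4:6  h5:6  h6:11  h7:9  h8:0  h9:0  h10:0 → peak 11
T102@7: h1:5  h2:5  h3:5  h4:6  h5:6  h6:6  h7:9  h8:5  h9:0  h10:0 → peak 9
T102@8: h1:5  h2:5  h3:5  h4:6  h5:6  h6:6  h7:4  h8:5  h9:5  h10:0 → peak 6
T102@9: h1:5  h2:5  h3:5  h4:6  h5:6  h6:6  h7:4  h8:0  h9:5  h10:5 → peak 6
Best is T102@8, peak 6.

6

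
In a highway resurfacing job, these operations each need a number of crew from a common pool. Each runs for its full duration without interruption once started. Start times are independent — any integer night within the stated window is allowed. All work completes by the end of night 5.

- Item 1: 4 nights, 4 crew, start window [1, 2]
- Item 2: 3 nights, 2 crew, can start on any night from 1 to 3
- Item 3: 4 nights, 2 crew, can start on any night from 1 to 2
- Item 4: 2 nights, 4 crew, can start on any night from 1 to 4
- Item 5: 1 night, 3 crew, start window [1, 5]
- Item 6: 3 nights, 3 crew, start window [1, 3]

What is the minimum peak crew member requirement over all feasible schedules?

Early-start (Item 1@1, Item 2@1, Item 3@1, Item 4@1, Item 5@1, Item 6@1) gives peak 18: n1:18  n2:15  n3:11  n4:6  n5:0.
Shift Item 4→4, Item 5→5.
Schedule Item 1@1, Item 2@1, Item 3@1, Item 4@4, Item 5@5, Item 6@1: n1:11  n2:11  n3:11  n4:10  n5:7 — peak 11.

11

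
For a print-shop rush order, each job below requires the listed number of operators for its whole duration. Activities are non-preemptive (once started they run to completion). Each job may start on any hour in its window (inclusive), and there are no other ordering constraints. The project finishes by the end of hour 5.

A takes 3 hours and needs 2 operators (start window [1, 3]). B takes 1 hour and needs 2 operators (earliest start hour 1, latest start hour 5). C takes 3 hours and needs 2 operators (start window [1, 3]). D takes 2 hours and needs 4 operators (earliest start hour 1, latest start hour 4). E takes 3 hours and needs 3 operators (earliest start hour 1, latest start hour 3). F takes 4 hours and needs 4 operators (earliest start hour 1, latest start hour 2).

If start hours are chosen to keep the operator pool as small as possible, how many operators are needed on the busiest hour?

Early-start (A@1, B@1, C@1, D@1, E@1, F@1) gives peak 17: h1:17  h2:15  h3:11  h4:4  h5:0.
Shift D→4, F→2.
Schedule A@1, B@1, C@1, D@4, E@1, F@2: h1:9  h2:11  h3:11  h4:8  h5:8 — peak 11.

11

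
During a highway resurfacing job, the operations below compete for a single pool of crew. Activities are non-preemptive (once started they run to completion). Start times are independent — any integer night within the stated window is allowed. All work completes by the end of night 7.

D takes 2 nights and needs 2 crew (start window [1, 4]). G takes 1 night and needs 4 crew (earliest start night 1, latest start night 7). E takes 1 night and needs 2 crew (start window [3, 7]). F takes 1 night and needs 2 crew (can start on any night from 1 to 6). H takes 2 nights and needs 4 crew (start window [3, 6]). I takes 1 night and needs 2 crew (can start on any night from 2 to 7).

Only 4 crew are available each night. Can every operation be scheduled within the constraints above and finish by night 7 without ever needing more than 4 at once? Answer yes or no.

yes

Schedule D@1, G@3, E@4, F@1, H@5, I@2: n1:4  n2:4  n3:4  n4:2  n5:4  n6:4  n7:0 — peak 4 ≤ 4.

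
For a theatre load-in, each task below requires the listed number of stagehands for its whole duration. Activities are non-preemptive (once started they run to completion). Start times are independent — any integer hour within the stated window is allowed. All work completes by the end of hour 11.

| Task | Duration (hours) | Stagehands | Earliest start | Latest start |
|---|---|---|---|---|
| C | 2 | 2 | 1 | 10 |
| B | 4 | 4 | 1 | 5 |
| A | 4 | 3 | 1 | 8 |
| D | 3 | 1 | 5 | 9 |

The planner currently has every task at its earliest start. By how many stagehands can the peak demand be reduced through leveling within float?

Early-start peak: h1:9  h2:9  h3:7  h4:7  h5:1  h6:1  h7:1  h8:0  h9:0  h10:0  h11:0 ⇒ 9.
Leveled (C@1, B@3, A@7, D@7): h1:2  h2:2  h3:4  h4:4  h5:4  h6:4  h7:4  h8:4  h9:4  h10:3  h11:0 ⇒ 4.
Reduction 9 − 4 = 5.

5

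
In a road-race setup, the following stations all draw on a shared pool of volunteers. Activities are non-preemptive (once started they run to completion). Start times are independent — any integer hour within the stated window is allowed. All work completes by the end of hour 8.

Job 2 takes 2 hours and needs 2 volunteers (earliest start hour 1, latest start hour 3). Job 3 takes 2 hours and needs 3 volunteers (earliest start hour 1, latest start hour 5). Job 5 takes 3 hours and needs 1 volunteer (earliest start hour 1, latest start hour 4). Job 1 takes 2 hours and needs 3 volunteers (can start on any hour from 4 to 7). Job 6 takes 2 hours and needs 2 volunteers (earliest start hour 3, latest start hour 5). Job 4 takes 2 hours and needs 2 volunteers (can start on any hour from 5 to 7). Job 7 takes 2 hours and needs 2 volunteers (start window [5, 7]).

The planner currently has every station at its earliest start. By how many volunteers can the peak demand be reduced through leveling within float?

2

Early-start peak: h1:6  h2:6  h3:3  h4:5  h5:7  h6:4  h7:0  h8:0 ⇒ 7.
Leveled (Job 2@1, Job 3@1, Job 5@3, Job 1@5, Job 6@3, Job 4@6, Job 7@7): h1:5  h2:5  h3:3  h4:3  h5:4  h6:5  h7:4  h8:2 ⇒ 5.
Reduction 7 − 5 = 2.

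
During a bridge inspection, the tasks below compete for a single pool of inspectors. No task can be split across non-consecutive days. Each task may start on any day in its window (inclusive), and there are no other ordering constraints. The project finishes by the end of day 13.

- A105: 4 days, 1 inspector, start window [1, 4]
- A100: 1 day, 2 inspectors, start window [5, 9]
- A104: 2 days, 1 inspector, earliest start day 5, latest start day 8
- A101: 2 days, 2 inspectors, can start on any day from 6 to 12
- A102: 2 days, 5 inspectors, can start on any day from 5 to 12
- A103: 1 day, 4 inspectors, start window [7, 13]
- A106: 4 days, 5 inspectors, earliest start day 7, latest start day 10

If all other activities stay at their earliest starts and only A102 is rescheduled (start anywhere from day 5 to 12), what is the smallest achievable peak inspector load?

11

A102@5: d1:1  d2:1  d3:1  d4:1  d5:8  d6:8  d7:11  d8:5  d9:5  d10:5  d11:0  d12:0  d13:0 → peak 11
A102@6: d1:1  d2:1  d3:1  d4:1  d5:3  d6:8  d7:16  d8:5  d9:5  d10:5  d11:0  d12:0  d13:0 → peak 16
A102@7: d1:1  d2:1  d3:1  d4:1  d5:3  d6:3  d7:16  d8:10  d9:5  d10:5  d11:0  d12:0  d13:0 → peak 16
A102@8: d1:1  d2:1  d3:1  d4:1  d5:3  d6:3  d7:11  d8:10  d9:10  d10:5  d11:0  d12:0  d13:0 → peak 11
A102@9: d1:1  d2:1  d3:1  d4:1  d5:3  d6:3  d7:11  d8:5  d9:10  d10:10  d11:0  d12:0  d13:0 → peak 11
A102@10: d1:1  d2:1  d3:1  d4:1  d5:3  d6:3  d7:11  d8:5  d9:5  d10:10  d11:5  d12:0  d13:0 → peak 11
A102@11: d1:1  d2:1  d3:1  d4:1  d5:3  d6:3  d7:11  d8:5  d9:5  d10:5  d11:5  d12:5  d13:0 → peak 11
A102@12: d1:1  d2:1  d3:1  d4:1  d5:3  d6:3  d7:11  d8:5  d9:5  d10:5  d11:0  d12:5  d13:5 → peak 11
Best is A102@5, peak 11.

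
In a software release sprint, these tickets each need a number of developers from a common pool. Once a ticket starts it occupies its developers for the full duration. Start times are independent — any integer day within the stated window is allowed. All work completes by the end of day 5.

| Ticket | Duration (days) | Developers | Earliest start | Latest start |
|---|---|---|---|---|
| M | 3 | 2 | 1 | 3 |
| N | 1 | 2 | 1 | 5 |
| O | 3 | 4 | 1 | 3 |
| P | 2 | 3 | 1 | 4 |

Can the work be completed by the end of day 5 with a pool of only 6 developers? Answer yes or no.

yes

Schedule M@1, N@4, O@1, P@4: d1:6  d2:6  d3:6  d4:5  d5:3 — peak 6 ≤ 6.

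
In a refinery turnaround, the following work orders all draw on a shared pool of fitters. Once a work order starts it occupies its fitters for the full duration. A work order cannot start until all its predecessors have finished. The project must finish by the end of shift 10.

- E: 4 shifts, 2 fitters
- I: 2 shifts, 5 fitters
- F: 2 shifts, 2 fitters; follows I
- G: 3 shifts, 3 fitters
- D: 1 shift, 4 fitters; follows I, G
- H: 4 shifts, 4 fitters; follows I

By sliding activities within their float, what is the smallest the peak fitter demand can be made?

Early-start (E@1, I@1, F@3, G@1, D@4, H@3) gives peak 12: s1:10  s2:10  s3:11  s4:12  s5:4  s6:4  s7:0  s8:0  s9:0  s10:0.
Shift E→3, F→7, G→3, D→6, H→7.
Schedule E@3, I@1, F@7, G@3, D@6, H@7: s1:5  s2:5  s3:5  s4:5  s5:5  s6:6  s7:6  s8:6  s9:4  s10:4 — peak 6.
Total fitter-shifts = 51 over 10 shifts ⇒ peak ≥ ⌈51/10⌉ = 6, so 6 is optimal.

6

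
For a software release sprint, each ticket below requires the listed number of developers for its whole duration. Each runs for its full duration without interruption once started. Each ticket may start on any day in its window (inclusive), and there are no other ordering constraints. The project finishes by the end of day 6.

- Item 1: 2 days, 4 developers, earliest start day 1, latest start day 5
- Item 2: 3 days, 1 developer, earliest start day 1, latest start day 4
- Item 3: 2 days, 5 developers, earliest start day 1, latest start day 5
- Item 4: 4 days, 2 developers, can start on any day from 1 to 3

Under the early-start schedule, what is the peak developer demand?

12

Early-start schedule: Item 1@1, Item 2@1, Item 3@1, Item 4@1.
Load per day: day 1: 12, day 2: 12, day 3: 3, day 4: 2, day 5: 0, day 6: 0.
Peak is 12.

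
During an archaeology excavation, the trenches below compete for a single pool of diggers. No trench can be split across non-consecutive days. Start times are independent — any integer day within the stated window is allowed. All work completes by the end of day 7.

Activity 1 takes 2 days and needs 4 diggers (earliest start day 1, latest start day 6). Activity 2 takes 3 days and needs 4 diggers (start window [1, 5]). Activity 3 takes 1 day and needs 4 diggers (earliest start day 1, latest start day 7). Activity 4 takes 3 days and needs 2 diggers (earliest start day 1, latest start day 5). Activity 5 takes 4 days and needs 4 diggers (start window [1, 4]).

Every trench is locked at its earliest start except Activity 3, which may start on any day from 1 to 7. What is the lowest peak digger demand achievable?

14

Activity 3@1: d1:18  d2:14  d3:10  d4:4  d5:0  d6:0  d7:0 → peak 18
Activity 3@2: d1:14  d2:18  d3:10  d4:4  d5:0  d6:0  d7:0 → peak 18
Activity 3@3: d1:14  d2:14  d3:14  d4:4  d5:0  d6:0  d7:0 → peak 14
Activity 3@4: d1:14  d2:14  d3:10  d4:8  d5:0  d6:0  d7:0 → peak 14
Activity 3@5: d1:14  d2:14  d3:10  d4:4  d5:4  d6:0  d7:0 → peak 14
Activity 3@6: d1:14  d2:14  d3:10  d4:4  d5:0  d6:4  d7:0 → peak 14
Activity 3@7: d1:14  d2:14  d3:10  d4:4  d5:0  d6:0  d7:4 → peak 14
Best is Activity 3@3, peak 14.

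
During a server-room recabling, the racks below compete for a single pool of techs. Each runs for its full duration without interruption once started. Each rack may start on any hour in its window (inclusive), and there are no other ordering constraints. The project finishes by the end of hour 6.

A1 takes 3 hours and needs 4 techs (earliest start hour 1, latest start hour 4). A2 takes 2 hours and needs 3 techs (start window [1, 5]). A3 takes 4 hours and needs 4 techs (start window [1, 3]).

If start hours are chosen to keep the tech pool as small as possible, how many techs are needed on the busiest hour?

8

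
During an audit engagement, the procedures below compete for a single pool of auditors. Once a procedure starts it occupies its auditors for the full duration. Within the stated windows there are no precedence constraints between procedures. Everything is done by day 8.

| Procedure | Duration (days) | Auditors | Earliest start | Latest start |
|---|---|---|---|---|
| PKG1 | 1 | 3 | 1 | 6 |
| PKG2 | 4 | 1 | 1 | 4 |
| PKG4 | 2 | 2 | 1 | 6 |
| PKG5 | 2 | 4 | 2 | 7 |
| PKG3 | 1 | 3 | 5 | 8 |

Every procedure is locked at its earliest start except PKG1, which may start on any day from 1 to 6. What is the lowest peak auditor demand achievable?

7

PKG1@1: d1:6  d2:7  d3:5  d4:1  d5:3  d6:0  d7:0  d8:0 → peak 7
PKG1@2: d1:3  d2:10  d3:5  d4:1  d5:3  d6:0  d7:0  d8:0 → peak 10
PKG1@3: d1:3  d2:7  d3:8  d4:1  d5:3  d6:0  d7:0  d8:0 → peak 8
PKG1@4: d1:3  d2:7  d3:5  d4:4  d5:3  d6:0  d7:0  d8:0 → peak 7
PKG1@5: d1:3  d2:7  d3:5  d4:1  d5:6  d6:0  d7:0  d8:0 → peak 7
PKG1@6: d1:3  d2:7  d3:5  d4:1  d5:3  d6:3  d7:0  d8:0 → peak 7
Best is PKG1@1, peak 7.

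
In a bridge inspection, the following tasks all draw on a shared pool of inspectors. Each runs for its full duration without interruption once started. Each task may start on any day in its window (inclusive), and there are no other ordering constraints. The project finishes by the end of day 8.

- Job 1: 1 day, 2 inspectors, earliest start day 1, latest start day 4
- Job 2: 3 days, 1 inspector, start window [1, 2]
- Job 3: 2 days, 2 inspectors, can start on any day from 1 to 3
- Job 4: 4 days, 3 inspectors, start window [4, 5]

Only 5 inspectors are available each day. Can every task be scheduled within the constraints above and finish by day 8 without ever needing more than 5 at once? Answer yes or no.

yes

Schedule Job 1@1, Job 2@1, Job 3@2, Job 4@4: d1:3  d2:3  d3:3  d4:3  d5:3  d6:3  d7:3  d8:0 — peak 3 ≤ 5.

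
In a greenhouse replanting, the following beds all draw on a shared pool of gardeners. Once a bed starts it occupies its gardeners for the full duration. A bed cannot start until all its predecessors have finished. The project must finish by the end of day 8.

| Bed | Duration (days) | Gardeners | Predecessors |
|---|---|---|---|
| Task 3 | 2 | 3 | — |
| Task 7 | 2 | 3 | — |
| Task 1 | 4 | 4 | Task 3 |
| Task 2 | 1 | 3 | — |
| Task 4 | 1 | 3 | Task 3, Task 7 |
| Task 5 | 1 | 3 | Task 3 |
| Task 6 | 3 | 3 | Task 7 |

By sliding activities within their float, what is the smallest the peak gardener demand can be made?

Early-start (Task 3@1, Task 7@1, Task 1@3, Task 2@1, Task 4@3, Task 5@3, Task 6@3) gives peak 13: d1:9  d2:6  d3:13  d4:7  d5:7  d6:4  d7:0  d8:0.
Shift Task 2→3, Task 4→4, Task 5→5, Task 6→6.
Schedule Task 3@1, Task 7@1, Task 1@3, Task 2@3, Task 4@4, Task 5@5, Task 6@6: d1:6  d2:6  d3:7  d4:7  d5:7  d6:7  d7:3  d8:3 — peak 7.

7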